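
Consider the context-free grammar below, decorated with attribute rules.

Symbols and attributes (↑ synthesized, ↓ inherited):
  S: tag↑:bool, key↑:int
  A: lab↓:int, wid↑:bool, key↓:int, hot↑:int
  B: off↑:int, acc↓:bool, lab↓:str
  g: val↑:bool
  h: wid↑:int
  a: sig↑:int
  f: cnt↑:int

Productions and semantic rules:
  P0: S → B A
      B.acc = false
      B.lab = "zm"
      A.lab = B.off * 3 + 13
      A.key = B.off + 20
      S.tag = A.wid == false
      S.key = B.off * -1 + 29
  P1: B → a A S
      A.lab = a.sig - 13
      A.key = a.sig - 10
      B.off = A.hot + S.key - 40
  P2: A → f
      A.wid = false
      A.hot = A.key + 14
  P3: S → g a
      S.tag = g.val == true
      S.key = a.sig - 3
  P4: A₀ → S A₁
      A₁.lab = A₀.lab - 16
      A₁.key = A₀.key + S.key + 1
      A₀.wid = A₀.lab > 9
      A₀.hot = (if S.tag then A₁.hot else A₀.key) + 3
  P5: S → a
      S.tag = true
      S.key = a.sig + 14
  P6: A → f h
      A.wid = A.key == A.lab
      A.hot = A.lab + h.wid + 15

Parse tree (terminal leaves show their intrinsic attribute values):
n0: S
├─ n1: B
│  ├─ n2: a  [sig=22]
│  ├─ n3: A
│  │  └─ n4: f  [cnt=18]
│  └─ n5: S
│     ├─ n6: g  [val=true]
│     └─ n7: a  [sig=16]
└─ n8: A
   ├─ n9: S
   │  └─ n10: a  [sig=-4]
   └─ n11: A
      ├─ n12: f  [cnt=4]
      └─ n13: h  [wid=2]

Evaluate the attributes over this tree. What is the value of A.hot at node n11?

1. n1.acc = false  [false]
2. n1.lab = "zm"  ["zm"]
3. n2.sig = 22  [terminal]
4. n3.lab = 9  [a.sig - 13]
5. n3.key = 12  [a.sig - 10]
6. n4.cnt = 18  [terminal]
7. n3.wid = false  [false]
8. n3.hot = 26  [A.key + 14]
9. n6.val = true  [terminal]
10. n7.sig = 16  [terminal]
11. n5.tag = true  [g.val == true]
12. n5.key = 13  [a.sig - 3]
13. n1.off = -1  [A.hot + S.key - 40]
14. n8.lab = 10  [B.off * 3 + 13]
15. n8.key = 19  [B.off + 20]
16. n10.sig = -4  [terminal]
17. n9.tag = true  [true]
18. n9.key = 10  [a.sig + 14]
19. n11.lab = -6  [A₀.lab - 16]
20. n11.key = 30  [A₀.key + S.key + 1]
21. n12.cnt = 4  [terminal]
22. n13.wid = 2  [terminal]
23. n11.wid = false  [A.key == A.lab]
24. n11.hot = 11  [A.lab + h.wid + 15]
25. n8.wid = true  [A₀.lab > 9]
26. n8.hot = 14  [(if S.tag then A₁.hot else A₀.key) + 3]
27. n0.tag = false  [A.wid == false]
28. n0.key = 30  [B.off * -1 + 29]

11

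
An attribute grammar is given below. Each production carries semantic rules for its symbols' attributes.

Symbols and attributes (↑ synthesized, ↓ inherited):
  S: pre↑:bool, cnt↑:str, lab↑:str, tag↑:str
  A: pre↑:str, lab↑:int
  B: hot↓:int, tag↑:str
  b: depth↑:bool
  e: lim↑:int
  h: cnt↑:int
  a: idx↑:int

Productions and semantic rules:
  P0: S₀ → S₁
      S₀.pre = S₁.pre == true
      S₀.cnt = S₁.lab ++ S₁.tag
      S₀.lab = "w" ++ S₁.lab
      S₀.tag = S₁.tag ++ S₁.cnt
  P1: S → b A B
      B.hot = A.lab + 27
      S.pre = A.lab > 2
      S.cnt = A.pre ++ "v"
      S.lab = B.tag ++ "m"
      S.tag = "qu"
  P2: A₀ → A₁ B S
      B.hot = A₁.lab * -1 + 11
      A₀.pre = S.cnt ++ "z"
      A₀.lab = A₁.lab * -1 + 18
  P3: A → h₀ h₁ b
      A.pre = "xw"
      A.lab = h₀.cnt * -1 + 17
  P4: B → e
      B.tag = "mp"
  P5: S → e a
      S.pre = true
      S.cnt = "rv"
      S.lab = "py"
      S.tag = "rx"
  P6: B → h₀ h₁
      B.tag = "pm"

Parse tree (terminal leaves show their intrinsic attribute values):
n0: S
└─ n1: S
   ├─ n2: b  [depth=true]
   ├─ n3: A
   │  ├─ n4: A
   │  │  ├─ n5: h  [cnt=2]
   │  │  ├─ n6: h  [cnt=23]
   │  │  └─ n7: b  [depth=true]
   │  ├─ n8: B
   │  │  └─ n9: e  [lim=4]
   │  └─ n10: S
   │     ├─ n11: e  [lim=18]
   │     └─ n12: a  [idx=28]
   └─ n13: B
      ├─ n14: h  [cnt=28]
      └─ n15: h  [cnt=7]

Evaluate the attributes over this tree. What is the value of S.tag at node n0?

1. n2.depth = true  [terminal]
2. n5.cnt = 2  [terminal]
3. n6.cnt = 23  [terminal]
4. n7.depth = true  [terminal]
5. n4.pre = "xw"  ["xw"]
6. n4.lab = 15  [h₀.cnt * -1 + 17]
7. n8.hot = -4  [A₁.lab * -1 + 11]
8. n9.lim = 4  [terminal]
9. n8.tag = "mp"  ["mp"]
10. n11.lim = 18  [terminal]
11. n12.idx = 28  [terminal]
12. n10.pre = true  [true]
13. n10.cnt = "rv"  ["rv"]
14. n10.lab = "py"  ["py"]
15. n10.tag = "rx"  ["rx"]
16. n3.pre = "rvz"  [S.cnt ++ "z"]
17. n3.lab = 3  [A₁.lab * -1 + 18]
18. n13.hot = 30  [A.lab + 27]
19. n14.cnt = 28  [terminal]
20. n15.cnt = 7  [terminal]
21. n13.tag = "pm"  ["pm"]
22. n1.pre = true  [A.lab > 2]
23. n1.cnt = "rvzv"  [A.pre ++ "v"]
24. n1.lab = "pmm"  [B.tag ++ "m"]
25. n1.tag = "qu"  ["qu"]
26. n0.pre = true  [S₁.pre == true]
27. n0.cnt = "pmmqu"  [S₁.lab ++ S₁.tag]
28. n0.lab = "wpmm"  ["w" ++ S₁.lab]
29. n0.tag = "qurvzv"  [S₁.tag ++ S₁.cnt]

"qurvzv"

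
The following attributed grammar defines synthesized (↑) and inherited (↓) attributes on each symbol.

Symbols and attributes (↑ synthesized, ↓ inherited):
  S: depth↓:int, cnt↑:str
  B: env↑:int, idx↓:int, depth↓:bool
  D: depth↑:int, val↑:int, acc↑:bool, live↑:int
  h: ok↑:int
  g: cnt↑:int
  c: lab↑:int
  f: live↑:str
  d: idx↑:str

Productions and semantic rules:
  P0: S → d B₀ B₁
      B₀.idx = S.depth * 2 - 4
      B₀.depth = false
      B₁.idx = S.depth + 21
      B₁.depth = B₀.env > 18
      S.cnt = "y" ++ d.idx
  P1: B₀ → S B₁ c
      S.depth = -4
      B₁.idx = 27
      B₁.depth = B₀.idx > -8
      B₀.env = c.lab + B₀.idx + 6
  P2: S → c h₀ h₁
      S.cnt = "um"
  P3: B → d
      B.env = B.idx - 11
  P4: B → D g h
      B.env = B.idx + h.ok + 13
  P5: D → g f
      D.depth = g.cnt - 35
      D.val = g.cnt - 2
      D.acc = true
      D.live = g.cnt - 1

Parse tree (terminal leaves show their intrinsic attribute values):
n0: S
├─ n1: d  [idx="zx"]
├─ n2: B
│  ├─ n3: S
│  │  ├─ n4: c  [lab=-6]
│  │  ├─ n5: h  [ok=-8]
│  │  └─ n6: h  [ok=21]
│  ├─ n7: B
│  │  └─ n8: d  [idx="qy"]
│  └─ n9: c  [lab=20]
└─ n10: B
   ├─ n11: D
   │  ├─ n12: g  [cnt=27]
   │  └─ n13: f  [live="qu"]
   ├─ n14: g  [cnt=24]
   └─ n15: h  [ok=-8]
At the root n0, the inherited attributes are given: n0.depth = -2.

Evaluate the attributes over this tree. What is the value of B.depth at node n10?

1. n0.depth = -2  [given at root]
2. n1.idx = "zx"  [terminal]
3. n2.idx = -8  [S.depth * 2 - 4]
4. n2.depth = false  [false]
5. n3.depth = -4  [-4]
6. n4.lab = -6  [terminal]
7. n5.ok = -8  [terminal]
8. n6.ok = 21  [terminal]
9. n3.cnt = "um"  ["um"]
10. n7.idx = 27  [27]
11. n7.depth = false  [B₀.idx > -8]
12. n8.idx = "qy"  [terminal]
13. n7.env = 16  [B.idx - 11]
14. n9.lab = 20  [terminal]
15. n2.env = 18  [c.lab + B₀.idx + 6]
16. n10.idx = 19  [S.depth + 21]
17. n10.depth = false  [B₀.env > 18]
18. n12.cnt = 27  [terminal]
19. n13.live = "qu"  [terminal]
20. n11.depth = -8  [g.cnt - 35]
21. n11.val = 25  [g.cnt - 2]
22. n11.acc = true  [true]
23. n11.live = 26  [g.cnt - 1]
24. n14.cnt = 24  [terminal]
25. n15.ok = -8  [terminal]
26. n10.env = 24  [B.idx + h.ok + 13]
27. n0.cnt = "yzx"  ["y" ++ d.idx]

false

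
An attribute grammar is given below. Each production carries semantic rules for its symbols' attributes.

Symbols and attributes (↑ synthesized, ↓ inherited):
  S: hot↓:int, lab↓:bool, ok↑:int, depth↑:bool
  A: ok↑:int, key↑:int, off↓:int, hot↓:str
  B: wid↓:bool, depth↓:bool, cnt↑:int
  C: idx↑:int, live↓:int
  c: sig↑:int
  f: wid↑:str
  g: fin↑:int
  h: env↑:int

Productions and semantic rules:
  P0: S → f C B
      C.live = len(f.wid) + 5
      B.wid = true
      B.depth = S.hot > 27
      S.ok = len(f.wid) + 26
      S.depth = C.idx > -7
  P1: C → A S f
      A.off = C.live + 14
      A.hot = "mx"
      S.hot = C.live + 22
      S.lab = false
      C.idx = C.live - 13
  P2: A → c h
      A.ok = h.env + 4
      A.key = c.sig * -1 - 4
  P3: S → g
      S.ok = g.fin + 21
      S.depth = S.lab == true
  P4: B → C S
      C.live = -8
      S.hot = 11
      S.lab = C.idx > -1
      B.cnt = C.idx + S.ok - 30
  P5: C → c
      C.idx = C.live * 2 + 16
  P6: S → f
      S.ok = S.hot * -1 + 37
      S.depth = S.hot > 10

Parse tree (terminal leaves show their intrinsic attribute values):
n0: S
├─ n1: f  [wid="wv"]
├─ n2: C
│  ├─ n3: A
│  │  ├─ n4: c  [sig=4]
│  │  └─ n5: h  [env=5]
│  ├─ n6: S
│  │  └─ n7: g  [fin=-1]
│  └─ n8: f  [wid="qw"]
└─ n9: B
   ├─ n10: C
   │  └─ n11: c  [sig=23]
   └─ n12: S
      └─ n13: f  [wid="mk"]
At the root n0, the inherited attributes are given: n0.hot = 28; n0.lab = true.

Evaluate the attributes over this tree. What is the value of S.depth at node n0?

true

1. n0.hot = 28  [given at root]
2. n0.lab = true  [given at root]
3. n1.wid = "wv"  [terminal]
4. n2.live = 7  [len(f.wid) + 5]
5. n3.off = 21  [C.live + 14]
6. n3.hot = "mx"  ["mx"]
7. n4.sig = 4  [terminal]
8. n5.env = 5  [terminal]
9. n3.ok = 9  [h.env + 4]
10. n3.key = -8  [c.sig * -1 - 4]
11. n6.hot = 29  [C.live + 22]
12. n6.lab = false  [false]
13. n7.fin = -1  [terminal]
14. n6.ok = 20  [g.fin + 21]
15. n6.depth = false  [S.lab == true]
16. n8.wid = "qw"  [terminal]
17. n2.idx = -6  [C.live - 13]
18. n9.wid = true  [true]
19. n9.depth = true  [S.hot > 27]
20. n10.live = -8  [-8]
21. n11.sig = 23  [terminal]
22. n10.idx = 0  [C.live * 2 + 16]
23. n12.hot = 11  [11]
24. n12.lab = true  [C.idx > -1]
25. n13.wid = "mk"  [terminal]
26. n12.ok = 26  [S.hot * -1 + 37]
27. n12.depth = true  [S.hot > 10]
28. n9.cnt = -4  [C.idx + S.ok - 30]
29. n0.ok = 28  [len(f.wid) + 26]
30. n0.depth = true  [C.idx > -7]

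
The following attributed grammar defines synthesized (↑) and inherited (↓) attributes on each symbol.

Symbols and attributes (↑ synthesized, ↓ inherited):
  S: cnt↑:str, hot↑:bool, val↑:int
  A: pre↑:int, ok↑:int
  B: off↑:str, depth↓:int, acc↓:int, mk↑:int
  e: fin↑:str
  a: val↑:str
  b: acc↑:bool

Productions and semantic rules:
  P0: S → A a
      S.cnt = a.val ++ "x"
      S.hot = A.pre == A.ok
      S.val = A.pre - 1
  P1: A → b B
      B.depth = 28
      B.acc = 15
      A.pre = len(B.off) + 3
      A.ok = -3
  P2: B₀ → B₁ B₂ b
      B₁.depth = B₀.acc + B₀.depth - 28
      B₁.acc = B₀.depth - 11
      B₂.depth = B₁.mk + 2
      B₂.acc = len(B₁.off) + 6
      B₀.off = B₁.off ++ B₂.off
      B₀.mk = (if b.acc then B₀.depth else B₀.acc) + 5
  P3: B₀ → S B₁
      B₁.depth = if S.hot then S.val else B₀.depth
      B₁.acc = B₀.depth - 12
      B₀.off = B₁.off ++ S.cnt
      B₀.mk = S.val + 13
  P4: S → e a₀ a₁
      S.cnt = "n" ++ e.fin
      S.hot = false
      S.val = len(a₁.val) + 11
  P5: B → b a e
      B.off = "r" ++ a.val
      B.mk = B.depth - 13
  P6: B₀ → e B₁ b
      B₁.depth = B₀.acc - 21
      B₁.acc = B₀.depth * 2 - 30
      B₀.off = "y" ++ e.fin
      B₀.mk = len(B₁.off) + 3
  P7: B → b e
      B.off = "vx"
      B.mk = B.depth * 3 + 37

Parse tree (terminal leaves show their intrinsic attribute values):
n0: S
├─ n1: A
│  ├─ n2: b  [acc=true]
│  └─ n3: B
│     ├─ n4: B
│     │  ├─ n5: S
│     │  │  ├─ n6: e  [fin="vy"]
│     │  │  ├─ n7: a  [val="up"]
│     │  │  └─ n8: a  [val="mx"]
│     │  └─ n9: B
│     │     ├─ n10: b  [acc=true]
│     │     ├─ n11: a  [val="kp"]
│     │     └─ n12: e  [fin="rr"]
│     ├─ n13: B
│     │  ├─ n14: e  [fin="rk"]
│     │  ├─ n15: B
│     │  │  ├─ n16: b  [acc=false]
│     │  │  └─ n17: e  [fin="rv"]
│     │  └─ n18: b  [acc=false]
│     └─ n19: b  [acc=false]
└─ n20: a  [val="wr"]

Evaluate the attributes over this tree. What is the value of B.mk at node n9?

2

1. n2.acc = true  [terminal]
2. n3.depth = 28  [28]
3. n3.acc = 15  [15]
4. n4.depth = 15  [B₀.acc + B₀.depth - 28]
5. n4.acc = 17  [B₀.depth - 11]
6. n6.fin = "vy"  [terminal]
7. n7.val = "up"  [terminal]
8. n8.val = "mx"  [terminal]
9. n5.cnt = "nvy"  ["n" ++ e.fin]
10. n5.hot = false  [false]
11. n5.val = 13  [len(a₁.val) + 11]
12. n9.depth = 15  [if S.hot then S.val else B₀.depth]
13. n9.acc = 3  [B₀.depth - 12]
14. n10.acc = true  [terminal]
15. n11.val = "kp"  [terminal]
16. n12.fin = "rr"  [terminal]
17. n9.off = "rkp"  ["r" ++ a.val]
18. n9.mk = 2  [B.depth - 13]
19. n4.off = "rkpnvy"  [B₁.off ++ S.cnt]
20. n4.mk = 26  [S.val + 13]
21. n13.depth = 28  [B₁.mk + 2]
22. n13.acc = 12  [len(B₁.off) + 6]
23. n14.fin = "rk"  [terminal]
24. n15.depth = -9  [B₀.acc - 21]
25. n15.acc = 26  [B₀.depth * 2 - 30]
26. n16.acc = false  [terminal]
27. n17.fin = "rv"  [terminal]
28. n15.off = "vx"  ["vx"]
29. n15.mk = 10  [B.depth * 3 + 37]
30. n18.acc = false  [terminal]
31. n13.off = "yrk"  ["y" ++ e.fin]
32. n13.mk = 5  [len(B₁.off) + 3]
33. n19.acc = false  [terminal]
34. n3.off = "rkpnvyyrk"  [B₁.off ++ B₂.off]
35. n3.mk = 20  [(if b.acc then B₀.depth else B₀.acc) + 5]
36. n1.pre = 12  [len(B.off) + 3]
37. n1.ok = -3  [-3]
38. n20.val = "wr"  [terminal]
39. n0.cnt = "wrx"  [a.val ++ "x"]
40. n0.hot = false  [A.pre == A.ok]
41. n0.val = 11  [A.pre - 1]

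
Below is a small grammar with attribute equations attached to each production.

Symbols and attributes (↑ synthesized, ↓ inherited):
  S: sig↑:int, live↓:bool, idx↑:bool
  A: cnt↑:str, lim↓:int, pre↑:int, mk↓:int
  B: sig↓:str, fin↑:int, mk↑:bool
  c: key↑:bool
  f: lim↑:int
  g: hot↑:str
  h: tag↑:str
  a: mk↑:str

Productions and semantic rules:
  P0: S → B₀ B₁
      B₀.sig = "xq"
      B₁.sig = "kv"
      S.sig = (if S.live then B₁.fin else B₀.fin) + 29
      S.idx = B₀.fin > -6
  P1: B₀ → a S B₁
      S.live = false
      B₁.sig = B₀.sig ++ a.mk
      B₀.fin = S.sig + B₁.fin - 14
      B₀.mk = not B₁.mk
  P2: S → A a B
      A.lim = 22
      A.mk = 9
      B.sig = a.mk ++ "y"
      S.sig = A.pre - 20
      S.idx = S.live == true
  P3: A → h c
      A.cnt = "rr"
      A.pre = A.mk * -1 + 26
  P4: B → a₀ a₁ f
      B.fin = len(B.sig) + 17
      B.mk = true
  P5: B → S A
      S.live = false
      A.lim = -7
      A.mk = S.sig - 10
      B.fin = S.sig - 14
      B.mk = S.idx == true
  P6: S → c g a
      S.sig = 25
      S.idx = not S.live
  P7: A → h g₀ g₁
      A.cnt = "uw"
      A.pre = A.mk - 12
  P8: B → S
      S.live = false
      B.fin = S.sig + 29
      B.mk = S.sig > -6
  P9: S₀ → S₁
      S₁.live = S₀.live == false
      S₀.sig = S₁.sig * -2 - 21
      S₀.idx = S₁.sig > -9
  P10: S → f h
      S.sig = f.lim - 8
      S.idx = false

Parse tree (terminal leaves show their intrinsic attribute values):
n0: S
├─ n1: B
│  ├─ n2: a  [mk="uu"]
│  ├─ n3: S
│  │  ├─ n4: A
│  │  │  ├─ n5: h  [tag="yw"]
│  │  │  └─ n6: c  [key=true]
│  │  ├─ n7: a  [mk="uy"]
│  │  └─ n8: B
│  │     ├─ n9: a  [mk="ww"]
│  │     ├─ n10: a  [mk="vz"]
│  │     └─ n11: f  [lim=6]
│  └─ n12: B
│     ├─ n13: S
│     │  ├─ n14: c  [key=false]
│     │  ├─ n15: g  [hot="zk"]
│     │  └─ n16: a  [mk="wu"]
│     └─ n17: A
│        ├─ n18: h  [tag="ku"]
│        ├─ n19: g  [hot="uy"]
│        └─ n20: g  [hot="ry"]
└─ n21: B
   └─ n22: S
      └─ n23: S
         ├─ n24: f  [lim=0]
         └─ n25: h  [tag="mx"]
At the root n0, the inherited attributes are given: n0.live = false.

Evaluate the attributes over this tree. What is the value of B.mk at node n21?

1. n0.live = false  [given at root]
2. n1.sig = "xq"  ["xq"]
3. n2.mk = "uu"  [terminal]
4. n3.live = false  [false]
5. n4.lim = 22  [22]
6. n4.mk = 9  [9]
7. n5.tag = "yw"  [terminal]
8. n6.key = true  [terminal]
9. n4.cnt = "rr"  ["rr"]
10. n4.pre = 17  [A.mk * -1 + 26]
11. n7.mk = "uy"  [terminal]
12. n8.sig = "uyy"  [a.mk ++ "y"]
13. n9.mk = "ww"  [terminal]
14. n10.mk = "vz"  [terminal]
15. n11.lim = 6  [terminal]
16. n8.fin = 20  [len(B.sig) + 17]
17. n8.mk = true  [true]
18. n3.sig = -3  [A.pre - 20]
19. n3.idx = false  [S.live == true]
20. n12.sig = "xquu"  [B₀.sig ++ a.mk]
21. n13.live = false  [false]
22. n14.key = false  [terminal]
23. n15.hot = "zk"  [terminal]
24. n16.mk = "wu"  [terminal]
25. n13.sig = 25  [25]
26. n13.idx = true  [not S.live]
27. n17.lim = -7  [-7]
28. n17.mk = 15  [S.sig - 10]
29. n18.tag = "ku"  [terminal]
30. n19.hot = "uy"  [terminal]
31. n20.hot = "ry"  [terminal]
32. n17.cnt = "uw"  ["uw"]
33. n17.pre = 3  [A.mk - 12]
34. n12.fin = 11  [S.sig - 14]
35. n12.mk = true  [S.idx == true]
36. n1.fin = -6  [S.sig + B₁.fin - 14]
37. n1.mk = false  [not B₁.mk]
38. n21.sig = "kv"  ["kv"]
39. n22.live = false  [false]
40. n23.live = true  [S₀.live == false]
41. n24.lim = 0  [terminal]
42. n25.tag = "mx"  [terminal]
43. n23.sig = -8  [f.lim - 8]
44. n23.idx = false  [false]
45. n22.sig = -5  [S₁.sig * -2 - 21]
46. n22.idx = true  [S₁.sig > -9]
47. n21.fin = 24  [S.sig + 29]
48. n21.mk = true  [S.sig > -6]
49. n0.sig = 23  [(if S.live then B₁.fin else B₀.fin) + 29]
50. n0.idx = false  [B₀.fin > -6]

true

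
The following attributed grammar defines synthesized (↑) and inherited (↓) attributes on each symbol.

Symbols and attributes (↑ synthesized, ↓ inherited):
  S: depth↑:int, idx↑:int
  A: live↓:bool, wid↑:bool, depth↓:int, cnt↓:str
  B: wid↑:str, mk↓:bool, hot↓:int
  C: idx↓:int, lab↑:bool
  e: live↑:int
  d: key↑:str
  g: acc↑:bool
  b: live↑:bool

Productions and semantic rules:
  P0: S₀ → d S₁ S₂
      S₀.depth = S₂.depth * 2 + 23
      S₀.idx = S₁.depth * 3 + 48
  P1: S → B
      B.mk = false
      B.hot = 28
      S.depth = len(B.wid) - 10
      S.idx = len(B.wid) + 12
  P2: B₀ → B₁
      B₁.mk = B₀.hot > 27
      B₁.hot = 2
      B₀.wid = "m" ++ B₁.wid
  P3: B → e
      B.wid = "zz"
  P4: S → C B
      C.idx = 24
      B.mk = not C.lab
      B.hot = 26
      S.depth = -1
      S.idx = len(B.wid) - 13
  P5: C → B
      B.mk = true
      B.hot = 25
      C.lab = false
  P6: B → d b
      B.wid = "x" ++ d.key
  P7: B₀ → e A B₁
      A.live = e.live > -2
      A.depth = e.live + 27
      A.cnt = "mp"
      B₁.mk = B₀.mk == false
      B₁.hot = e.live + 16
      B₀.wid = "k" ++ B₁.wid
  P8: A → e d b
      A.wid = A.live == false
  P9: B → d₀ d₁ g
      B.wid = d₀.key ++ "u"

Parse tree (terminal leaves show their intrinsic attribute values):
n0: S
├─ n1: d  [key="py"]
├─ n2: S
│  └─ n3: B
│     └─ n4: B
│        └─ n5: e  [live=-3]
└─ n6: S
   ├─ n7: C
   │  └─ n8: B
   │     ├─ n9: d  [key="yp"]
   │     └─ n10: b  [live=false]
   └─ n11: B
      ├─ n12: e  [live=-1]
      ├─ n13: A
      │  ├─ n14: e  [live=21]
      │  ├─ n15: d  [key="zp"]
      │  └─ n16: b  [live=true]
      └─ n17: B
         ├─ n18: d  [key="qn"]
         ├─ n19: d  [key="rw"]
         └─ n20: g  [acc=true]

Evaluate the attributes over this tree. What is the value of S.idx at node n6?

1. n1.key = "py"  [terminal]
2. n3.mk = false  [false]
3. n3.hot = 28  [28]
4. n4.mk = true  [B₀.hot > 27]
5. n4.hot = 2  [2]
6. n5.live = -3  [terminal]
7. n4.wid = "zz"  ["zz"]
8. n3.wid = "mzz"  ["m" ++ B₁.wid]
9. n2.depth = -7  [len(B.wid) - 10]
10. n2.idx = 15  [len(B.wid) + 12]
11. n7.idx = 24  [24]
12. n8.mk = true  [true]
13. n8.hot = 25  [25]
14. n9.key = "yp"  [terminal]
15. n10.live = false  [terminal]
16. n8.wid = "xyp"  ["x" ++ d.key]
17. n7.lab = false  [false]
18. n11.mk = true  [not C.lab]
19. n11.hot = 26  [26]
20. n12.live = -1  [terminal]
21. n13.live = true  [e.live > -2]
22. n13.depth = 26  [e.live + 27]
23. n13.cnt = "mp"  ["mp"]
24. n14.live = 21  [terminal]
25. n15.key = "zp"  [terminal]
26. n16.live = true  [terminal]
27. n13.wid = false  [A.live == false]
28. n17.mk = false  [B₀.mk == false]
29. n17.hot = 15  [e.live + 16]
30. n18.key = "qn"  [terminal]
31. n19.key = "rw"  [terminal]
32. n20.acc = true  [terminal]
33. n17.wid = "qnu"  [d₀.key ++ "u"]
34. n11.wid = "kqnu"  ["k" ++ B₁.wid]
35. n6.depth = -1  [-1]
36. n6.idx = -9  [len(B.wid) - 13]
37. n0.depth = 21  [S₂.depth * 2 + 23]
38. n0.idx = 27  [S₁.depth * 3 + 48]

-9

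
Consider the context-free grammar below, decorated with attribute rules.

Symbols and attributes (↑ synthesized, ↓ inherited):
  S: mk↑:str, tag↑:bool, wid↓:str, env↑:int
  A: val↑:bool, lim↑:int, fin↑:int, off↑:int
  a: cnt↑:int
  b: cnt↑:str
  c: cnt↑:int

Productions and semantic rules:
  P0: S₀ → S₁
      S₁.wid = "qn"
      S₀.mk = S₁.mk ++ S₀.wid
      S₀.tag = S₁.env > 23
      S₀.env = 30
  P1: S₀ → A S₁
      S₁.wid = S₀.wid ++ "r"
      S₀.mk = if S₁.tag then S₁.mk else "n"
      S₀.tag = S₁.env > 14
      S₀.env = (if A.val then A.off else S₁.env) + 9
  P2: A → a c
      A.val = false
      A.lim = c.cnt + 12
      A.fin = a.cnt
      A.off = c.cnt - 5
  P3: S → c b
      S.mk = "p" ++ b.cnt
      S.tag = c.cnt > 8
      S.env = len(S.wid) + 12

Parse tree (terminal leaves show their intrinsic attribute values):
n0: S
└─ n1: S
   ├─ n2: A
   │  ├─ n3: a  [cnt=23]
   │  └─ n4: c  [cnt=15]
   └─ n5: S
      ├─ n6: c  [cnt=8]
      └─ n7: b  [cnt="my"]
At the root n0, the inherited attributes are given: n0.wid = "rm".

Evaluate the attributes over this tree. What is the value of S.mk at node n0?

"nrm"

1. n0.wid = "rm"  [given at root]
2. n1.wid = "qn"  ["qn"]
3. n3.cnt = 23  [terminal]
4. n4.cnt = 15  [terminal]
5. n2.val = false  [false]
6. n2.lim = 27  [c.cnt + 12]
7. n2.fin = 23  [a.cnt]
8. n2.off = 10  [c.cnt - 5]
9. n5.wid = "qnr"  [S₀.wid ++ "r"]
10. n6.cnt = 8  [terminal]
11. n7.cnt = "my"  [terminal]
12. n5.mk = "pmy"  ["p" ++ b.cnt]
13. n5.tag = false  [c.cnt > 8]
14. n5.env = 15  [len(S.wid) + 12]
15. n1.mk = "n"  [if S₁.tag then S₁.mk else "n"]
16. n1.tag = true  [S₁.env > 14]
17. n1.env = 24  [(if A.val then A.off else S₁.env) + 9]
18. n0.mk = "nrm"  [S₁.mk ++ S₀.wid]
19. n0.tag = true  [S₁.env > 23]
20. n0.env = 30  [30]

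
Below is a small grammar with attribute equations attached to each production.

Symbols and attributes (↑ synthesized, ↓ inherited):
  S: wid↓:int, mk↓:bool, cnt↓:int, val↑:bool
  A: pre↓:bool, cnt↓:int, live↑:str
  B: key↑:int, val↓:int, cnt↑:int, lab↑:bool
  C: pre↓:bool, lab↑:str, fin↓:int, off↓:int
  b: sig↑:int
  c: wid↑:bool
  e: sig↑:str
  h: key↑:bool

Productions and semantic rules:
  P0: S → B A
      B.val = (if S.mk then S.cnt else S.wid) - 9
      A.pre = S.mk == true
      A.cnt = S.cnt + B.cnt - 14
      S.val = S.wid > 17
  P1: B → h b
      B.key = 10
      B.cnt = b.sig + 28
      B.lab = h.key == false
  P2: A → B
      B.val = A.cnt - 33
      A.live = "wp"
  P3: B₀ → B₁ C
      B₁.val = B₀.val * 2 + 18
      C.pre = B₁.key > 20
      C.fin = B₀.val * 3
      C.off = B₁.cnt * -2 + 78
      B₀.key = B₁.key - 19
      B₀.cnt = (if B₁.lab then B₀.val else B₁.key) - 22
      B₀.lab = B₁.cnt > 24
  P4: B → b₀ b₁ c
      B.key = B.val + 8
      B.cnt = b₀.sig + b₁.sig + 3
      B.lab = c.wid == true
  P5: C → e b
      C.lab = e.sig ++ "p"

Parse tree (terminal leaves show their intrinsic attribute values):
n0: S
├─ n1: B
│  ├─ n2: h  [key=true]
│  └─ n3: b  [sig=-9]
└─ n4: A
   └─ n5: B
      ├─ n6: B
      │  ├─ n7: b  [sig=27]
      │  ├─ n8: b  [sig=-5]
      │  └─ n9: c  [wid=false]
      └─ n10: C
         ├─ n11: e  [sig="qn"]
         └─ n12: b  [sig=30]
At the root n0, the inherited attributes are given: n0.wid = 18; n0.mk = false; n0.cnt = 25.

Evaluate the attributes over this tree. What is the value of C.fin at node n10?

-9

1. n0.wid = 18  [given at root]
2. n0.mk = false  [given at root]
3. n0.cnt = 25  [given at root]
4. n1.val = 9  [(if S.mk then S.cnt else S.wid) - 9]
5. n2.key = true  [terminal]
6. n3.sig = -9  [terminal]
7. n1.key = 10  [10]
8. n1.cnt = 19  [b.sig + 28]
9. n1.lab = false  [h.key == false]
10. n4.pre = false  [S.mk == true]
11. n4.cnt = 30  [S.cnt + B.cnt - 14]
12. n5.val = -3  [A.cnt - 33]
13. n6.val = 12  [B₀.val * 2 + 18]
14. n7.sig = 27  [terminal]
15. n8.sig = -5  [terminal]
16. n9.wid = false  [terminal]
17. n6.key = 20  [B.val + 8]
18. n6.cnt = 25  [b₀.sig + b₁.sig + 3]
19. n6.lab = false  [c.wid == true]
20. n10.pre = false  [B₁.key > 20]
21. n10.fin = -9  [B₀.val * 3]
22. n10.off = 28  [B₁.cnt * -2 + 78]
23. n11.sig = "qn"  [terminal]
24. n12.sig = 30  [terminal]
25. n10.lab = "qnp"  [e.sig ++ "p"]
26. n5.key = 1  [B₁.key - 19]
27. n5.cnt = -2  [(if B₁.lab then B₀.val else B₁.key) - 22]
28. n5.lab = true  [B₁.cnt > 24]
29. n4.live = "wp"  ["wp"]
30. n0.val = true  [S.wid > 17]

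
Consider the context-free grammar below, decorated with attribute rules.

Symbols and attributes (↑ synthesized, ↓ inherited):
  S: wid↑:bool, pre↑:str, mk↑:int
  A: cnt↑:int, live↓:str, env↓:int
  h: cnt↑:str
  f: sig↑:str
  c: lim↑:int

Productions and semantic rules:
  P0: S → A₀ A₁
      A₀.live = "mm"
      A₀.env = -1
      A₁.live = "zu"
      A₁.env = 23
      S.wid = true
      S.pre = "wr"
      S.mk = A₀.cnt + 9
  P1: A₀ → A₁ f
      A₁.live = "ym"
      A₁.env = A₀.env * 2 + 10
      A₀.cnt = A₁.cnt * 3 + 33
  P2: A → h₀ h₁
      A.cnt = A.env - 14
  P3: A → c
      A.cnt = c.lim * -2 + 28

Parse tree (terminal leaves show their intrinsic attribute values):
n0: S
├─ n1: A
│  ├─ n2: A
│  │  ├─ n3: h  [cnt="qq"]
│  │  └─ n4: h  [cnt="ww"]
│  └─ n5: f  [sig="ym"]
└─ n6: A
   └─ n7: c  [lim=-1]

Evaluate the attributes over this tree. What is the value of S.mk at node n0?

1. n1.live = "mm"  ["mm"]
2. n1.env = -1  [-1]
3. n2.live = "ym"  ["ym"]
4. n2.env = 8  [A₀.env * 2 + 10]
5. n3.cnt = "qq"  [terminal]
6. n4.cnt = "ww"  [terminal]
7. n2.cnt = -6  [A.env - 14]
8. n5.sig = "ym"  [terminal]
9. n1.cnt = 15  [A₁.cnt * 3 + 33]
10. n6.live = "zu"  ["zu"]
11. n6.env = 23  [23]
12. n7.lim = -1  [terminal]
13. n6.cnt = 30  [c.lim * -2 + 28]
14. n0.wid = true  [true]
15. n0.pre = "wr"  ["wr"]
16. n0.mk = 24  [A₀.cnt + 9]

24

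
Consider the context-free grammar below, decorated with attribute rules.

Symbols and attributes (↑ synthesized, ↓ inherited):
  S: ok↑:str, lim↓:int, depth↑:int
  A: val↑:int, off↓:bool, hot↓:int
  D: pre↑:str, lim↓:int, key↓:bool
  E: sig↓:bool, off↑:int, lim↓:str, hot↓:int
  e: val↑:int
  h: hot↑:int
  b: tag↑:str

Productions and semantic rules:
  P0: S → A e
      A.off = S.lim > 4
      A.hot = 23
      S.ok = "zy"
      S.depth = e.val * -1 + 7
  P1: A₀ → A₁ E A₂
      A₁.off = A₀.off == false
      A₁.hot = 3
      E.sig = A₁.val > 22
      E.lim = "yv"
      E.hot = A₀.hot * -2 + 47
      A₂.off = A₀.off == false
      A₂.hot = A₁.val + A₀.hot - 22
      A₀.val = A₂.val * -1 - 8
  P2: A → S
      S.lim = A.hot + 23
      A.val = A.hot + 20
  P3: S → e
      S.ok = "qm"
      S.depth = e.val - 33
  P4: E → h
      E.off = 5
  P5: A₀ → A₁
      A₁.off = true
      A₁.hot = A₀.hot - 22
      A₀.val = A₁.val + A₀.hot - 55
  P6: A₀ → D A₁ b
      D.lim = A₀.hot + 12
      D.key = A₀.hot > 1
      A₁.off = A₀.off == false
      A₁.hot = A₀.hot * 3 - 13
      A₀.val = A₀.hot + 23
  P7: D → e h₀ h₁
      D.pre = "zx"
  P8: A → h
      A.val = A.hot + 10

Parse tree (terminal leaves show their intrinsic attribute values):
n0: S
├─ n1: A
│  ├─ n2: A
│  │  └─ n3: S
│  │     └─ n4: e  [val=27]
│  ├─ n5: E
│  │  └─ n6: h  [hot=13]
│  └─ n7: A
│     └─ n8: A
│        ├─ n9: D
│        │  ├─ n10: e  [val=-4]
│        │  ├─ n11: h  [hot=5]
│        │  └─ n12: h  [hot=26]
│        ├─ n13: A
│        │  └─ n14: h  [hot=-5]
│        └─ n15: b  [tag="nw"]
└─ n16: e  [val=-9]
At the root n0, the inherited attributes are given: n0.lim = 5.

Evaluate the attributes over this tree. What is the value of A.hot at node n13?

1. n0.lim = 5  [given at root]
2. n1.off = true  [S.lim > 4]
3. n1.hot = 23  [23]
4. n2.off = false  [A₀.off == false]
5. n2.hot = 3  [3]
6. n3.lim = 26  [A.hot + 23]
7. n4.val = 27  [terminal]
8. n3.ok = "qm"  ["qm"]
9. n3.depth = -6  [e.val - 33]
10. n2.val = 23  [A.hot + 20]
11. n5.sig = true  [A₁.val > 22]
12. n5.lim = "yv"  ["yv"]
13. n5.hot = 1  [A₀.hot * -2 + 47]
14. n6.hot = 13  [terminal]
15. n5.off = 5  [5]
16. n7.off = false  [A₀.off == false]
17. n7.hot = 24  [A₁.val + A₀.hot - 22]
18. n8.off = true  [true]
19. n8.hot = 2  [A₀.hot - 22]
20. n9.lim = 14  [A₀.hot + 12]
21. n9.key = true  [A₀.hot > 1]
22. n10.val = -4  [terminal]
23. n11.hot = 5  [terminal]
24. n12.hot = 26  [terminal]
25. n9.pre = "zx"  ["zx"]
26. n13.off = false  [A₀.off == false]
27. n13.hot = -7  [A₀.hot * 3 - 13]
28. n14.hot = -5  [terminal]
29. n13.val = 3  [A.hot + 10]
30. n15.tag = "nw"  [terminal]
31. n8.val = 25  [A₀.hot + 23]
32. n7.val = -6  [A₁.val + A₀.hot - 55]
33. n1.val = -2  [A₂.val * -1 - 8]
34. n16.val = -9  [terminal]
35. n0.ok = "zy"  ["zy"]
36. n0.depth = 16  [e.val * -1 + 7]

-7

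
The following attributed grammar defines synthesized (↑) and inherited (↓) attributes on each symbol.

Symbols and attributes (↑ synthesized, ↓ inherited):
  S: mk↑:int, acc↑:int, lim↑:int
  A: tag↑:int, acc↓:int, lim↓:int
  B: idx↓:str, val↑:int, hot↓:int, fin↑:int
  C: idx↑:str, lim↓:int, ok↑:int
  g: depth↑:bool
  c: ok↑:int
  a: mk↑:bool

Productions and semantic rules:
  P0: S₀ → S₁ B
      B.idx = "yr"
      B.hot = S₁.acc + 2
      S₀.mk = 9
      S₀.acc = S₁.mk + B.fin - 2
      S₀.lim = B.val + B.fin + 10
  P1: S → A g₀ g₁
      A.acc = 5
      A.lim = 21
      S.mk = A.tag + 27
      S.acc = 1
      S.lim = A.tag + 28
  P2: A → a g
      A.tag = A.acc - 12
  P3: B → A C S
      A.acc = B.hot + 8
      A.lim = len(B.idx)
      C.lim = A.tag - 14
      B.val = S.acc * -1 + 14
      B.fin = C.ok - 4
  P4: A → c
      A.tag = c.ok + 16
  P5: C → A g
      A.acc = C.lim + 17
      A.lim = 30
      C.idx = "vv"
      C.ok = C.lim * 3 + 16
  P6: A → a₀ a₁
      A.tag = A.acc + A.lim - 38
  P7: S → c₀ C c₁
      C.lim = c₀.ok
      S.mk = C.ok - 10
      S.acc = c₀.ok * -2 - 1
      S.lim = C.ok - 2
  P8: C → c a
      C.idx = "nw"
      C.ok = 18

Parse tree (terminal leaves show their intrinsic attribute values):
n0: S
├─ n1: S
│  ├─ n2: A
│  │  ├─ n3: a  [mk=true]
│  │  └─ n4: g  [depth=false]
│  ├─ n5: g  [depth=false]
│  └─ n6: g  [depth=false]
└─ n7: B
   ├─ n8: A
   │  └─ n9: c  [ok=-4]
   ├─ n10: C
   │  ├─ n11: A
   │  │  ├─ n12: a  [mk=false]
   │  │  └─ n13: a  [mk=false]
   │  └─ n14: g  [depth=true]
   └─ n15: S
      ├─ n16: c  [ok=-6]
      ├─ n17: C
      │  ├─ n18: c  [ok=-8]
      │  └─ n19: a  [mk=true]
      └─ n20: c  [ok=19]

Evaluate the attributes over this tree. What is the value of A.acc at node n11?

1. n2.acc = 5  [5]
2. n2.lim = 21  [21]
3. n3.mk = true  [terminal]
4. n4.depth = false  [terminal]
5. n2.tag = -7  [A.acc - 12]
6. n5.depth = false  [terminal]
7. n6.depth = false  [terminal]
8. n1.mk = 20  [A.tag + 27]
9. n1.acc = 1  [1]
10. n1.lim = 21  [A.tag + 28]
11. n7.idx = "yr"  ["yr"]
12. n7.hot = 3  [S₁.acc + 2]
13. n8.acc = 11  [B.hot + 8]
14. n8.lim = 2  [len(B.idx)]
15. n9.ok = -4  [terminal]
16. n8.tag = 12  [c.ok + 16]
17. n10.lim = -2  [A.tag - 14]
18. n11.acc = 15  [C.lim + 17]
19. n11.lim = 30  [30]
20. n12.mk = false  [terminal]
21. n13.mk = false  [terminal]
22. n11.tag = 7  [A.acc + A.lim - 38]
23. n14.depth = true  [terminal]
24. n10.idx = "vv"  ["vv"]
25. n10.ok = 10  [C.lim * 3 + 16]
26. n16.ok = -6  [terminal]
27. n17.lim = -6  [c₀.ok]
28. n18.ok = -8  [terminal]
29. n19.mk = true  [terminal]
30. n17.idx = "nw"  ["nw"]
31. n17.ok = 18  [18]
32. n20.ok = 19  [terminal]
33. n15.mk = 8  [C.ok - 10]
34. n15.acc = 11  [c₀.ok * -2 - 1]
35. n15.lim = 16  [C.ok - 2]
36. n7.val = 3  [S.acc * -1 + 14]
37. n7.fin = 6  [C.ok - 4]
38. n0.mk = 9  [9]
39. n0.acc = 24  [S₁.mk + B.fin - 2]
40. n0.lim = 19  [B.val + B.fin + 10]

15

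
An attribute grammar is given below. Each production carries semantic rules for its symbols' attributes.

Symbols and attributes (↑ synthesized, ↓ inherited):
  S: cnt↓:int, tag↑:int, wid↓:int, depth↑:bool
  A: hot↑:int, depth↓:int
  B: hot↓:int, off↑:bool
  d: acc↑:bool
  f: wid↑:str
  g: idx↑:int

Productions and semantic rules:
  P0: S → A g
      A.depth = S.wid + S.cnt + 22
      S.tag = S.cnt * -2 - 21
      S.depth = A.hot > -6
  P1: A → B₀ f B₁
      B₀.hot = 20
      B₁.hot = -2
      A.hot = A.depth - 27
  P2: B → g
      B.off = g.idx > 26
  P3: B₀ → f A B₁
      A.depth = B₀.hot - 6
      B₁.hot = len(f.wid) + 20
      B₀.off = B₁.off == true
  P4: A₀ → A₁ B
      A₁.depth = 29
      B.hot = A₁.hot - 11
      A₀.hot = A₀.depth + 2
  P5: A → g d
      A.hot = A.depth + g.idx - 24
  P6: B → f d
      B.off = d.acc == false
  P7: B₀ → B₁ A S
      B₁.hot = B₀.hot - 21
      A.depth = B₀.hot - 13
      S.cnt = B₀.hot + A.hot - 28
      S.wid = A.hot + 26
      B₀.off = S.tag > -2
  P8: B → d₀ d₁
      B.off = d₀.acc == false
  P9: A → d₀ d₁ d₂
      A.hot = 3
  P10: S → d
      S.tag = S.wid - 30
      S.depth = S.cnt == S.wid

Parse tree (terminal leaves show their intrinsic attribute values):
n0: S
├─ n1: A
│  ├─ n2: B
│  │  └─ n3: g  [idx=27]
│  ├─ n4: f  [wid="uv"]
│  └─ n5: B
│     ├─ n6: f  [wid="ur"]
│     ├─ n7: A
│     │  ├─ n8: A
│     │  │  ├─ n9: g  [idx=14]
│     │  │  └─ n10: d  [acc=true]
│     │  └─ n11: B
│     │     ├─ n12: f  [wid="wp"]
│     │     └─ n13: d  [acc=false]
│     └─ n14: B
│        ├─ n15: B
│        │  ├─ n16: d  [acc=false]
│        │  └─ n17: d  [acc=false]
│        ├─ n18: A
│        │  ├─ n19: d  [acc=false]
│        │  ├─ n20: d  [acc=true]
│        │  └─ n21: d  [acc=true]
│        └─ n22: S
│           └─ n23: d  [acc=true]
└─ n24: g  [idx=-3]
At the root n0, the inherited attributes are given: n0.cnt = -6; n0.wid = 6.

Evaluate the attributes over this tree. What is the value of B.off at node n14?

1. n0.cnt = -6  [given at root]
2. n0.wid = 6  [given at root]
3. n1.depth = 22  [S.wid + S.cnt + 22]
4. n2.hot = 20  [20]
5. n3.idx = 27  [terminal]
6. n2.off = true  [g.idx > 26]
7. n4.wid = "uv"  [terminal]
8. n5.hot = -2  [-2]
9. n6.wid = "ur"  [terminal]
10. n7.depth = -8  [B₀.hot - 6]
11. n8.depth = 29  [29]
12. n9.idx = 14  [terminal]
13. n10.acc = true  [terminal]
14. n8.hot = 19  [A.depth + g.idx - 24]
15. n11.hot = 8  [A₁.hot - 11]
16. n12.wid = "wp"  [terminal]
17. n13.acc = false  [terminal]
18. n11.off = true  [d.acc == false]
19. n7.hot = -6  [A₀.depth + 2]
20. n14.hot = 22  [len(f.wid) + 20]
21. n15.hot = 1  [B₀.hot - 21]
22. n16.acc = false  [terminal]
23. n17.acc = false  [terminal]
24. n15.off = true  [d₀.acc == false]
25. n18.depth = 9  [B₀.hot - 13]
26. n19.acc = false  [terminal]
27. n20.acc = true  [terminal]
28. n21.acc = true  [terminal]
29. n18.hot = 3  [3]
30. n22.cnt = -3  [B₀.hot + A.hot - 28]
31. n22.wid = 29  [A.hot + 26]
32. n23.acc = true  [terminal]
33. n22.tag = -1  [S.wid - 30]
34. n22.depth = false  [S.cnt == S.wid]
35. n14.off = true  [S.tag > -2]
36. n5.off = true  [B₁.off == true]
37. n1.hot = -5  [A.depth - 27]
38. n24.idx = -3  [terminal]
39. n0.tag = -9  [S.cnt * -2 - 21]
40. n0.depth = true  [A.hot > -6]

true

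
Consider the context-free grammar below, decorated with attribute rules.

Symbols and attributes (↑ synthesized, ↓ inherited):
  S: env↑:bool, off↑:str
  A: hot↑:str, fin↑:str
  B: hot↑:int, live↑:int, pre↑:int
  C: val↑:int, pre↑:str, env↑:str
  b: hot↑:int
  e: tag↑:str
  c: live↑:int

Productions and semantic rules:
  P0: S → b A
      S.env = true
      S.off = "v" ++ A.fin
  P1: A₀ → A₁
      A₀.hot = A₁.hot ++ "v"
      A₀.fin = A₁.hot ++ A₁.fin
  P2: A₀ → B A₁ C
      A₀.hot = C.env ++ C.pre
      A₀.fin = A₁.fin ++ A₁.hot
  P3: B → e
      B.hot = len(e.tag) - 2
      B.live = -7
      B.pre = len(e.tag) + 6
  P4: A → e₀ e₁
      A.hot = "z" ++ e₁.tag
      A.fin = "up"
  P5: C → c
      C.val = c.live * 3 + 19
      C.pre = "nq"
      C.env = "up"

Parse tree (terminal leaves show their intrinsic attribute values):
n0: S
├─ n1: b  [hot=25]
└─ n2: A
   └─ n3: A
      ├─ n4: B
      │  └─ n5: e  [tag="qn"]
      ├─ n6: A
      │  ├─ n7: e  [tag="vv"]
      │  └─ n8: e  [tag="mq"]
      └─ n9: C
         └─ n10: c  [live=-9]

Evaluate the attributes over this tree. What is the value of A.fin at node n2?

1. n1.hot = 25  [terminal]
2. n5.tag = "qn"  [terminal]
3. n4.hot = 0  [len(e.tag) - 2]
4. n4.live = -7  [-7]
5. n4.pre = 8  [len(e.tag) + 6]
6. n7.tag = "vv"  [terminal]
7. n8.tag = "mq"  [terminal]
8. n6.hot = "zmq"  ["z" ++ e₁.tag]
9. n6.fin = "up"  ["up"]
10. n10.live = -9  [terminal]
11. n9.val = -8  [c.live * 3 + 19]
12. n9.pre = "nq"  ["nq"]
13. n9.env = "up"  ["up"]
14. n3.hot = "upnq"  [C.env ++ C.pre]
15. n3.fin = "upzmq"  [A₁.fin ++ A₁.hot]
16. n2.hot = "upnqv"  [A₁.hot ++ "v"]
17. n2.fin = "upnqupzmq"  [A₁.hot ++ A₁.fin]
18. n0.env = true  [true]
19. n0.off = "vupnqupzmq"  ["v" ++ A.fin]

"upnqupzmq"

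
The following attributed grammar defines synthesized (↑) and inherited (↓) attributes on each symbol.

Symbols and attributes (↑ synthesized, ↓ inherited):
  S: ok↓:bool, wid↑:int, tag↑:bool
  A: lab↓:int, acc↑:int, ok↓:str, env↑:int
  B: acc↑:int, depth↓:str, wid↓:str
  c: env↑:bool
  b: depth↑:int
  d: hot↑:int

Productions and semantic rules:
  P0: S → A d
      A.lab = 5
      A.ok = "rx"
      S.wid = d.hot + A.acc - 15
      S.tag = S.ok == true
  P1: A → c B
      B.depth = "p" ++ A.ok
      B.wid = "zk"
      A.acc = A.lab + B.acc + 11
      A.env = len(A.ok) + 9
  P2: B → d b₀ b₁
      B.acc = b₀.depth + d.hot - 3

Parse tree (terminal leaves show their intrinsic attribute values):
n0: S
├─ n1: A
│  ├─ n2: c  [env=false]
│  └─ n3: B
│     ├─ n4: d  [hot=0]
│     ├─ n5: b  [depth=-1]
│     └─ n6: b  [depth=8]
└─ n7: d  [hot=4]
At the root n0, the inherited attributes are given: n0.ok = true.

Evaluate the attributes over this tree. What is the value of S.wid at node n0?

1. n0.ok = true  [given at root]
2. n1.lab = 5  [5]
3. n1.ok = "rx"  ["rx"]
4. n2.env = false  [terminal]
5. n3.depth = "prx"  ["p" ++ A.ok]
6. n3.wid = "zk"  ["zk"]
7. n4.hot = 0  [terminal]
8. n5.depth = -1  [terminal]
9. n6.depth = 8  [terminal]
10. n3.acc = -4  [b₀.depth + d.hot - 3]
11. n1.acc = 12  [A.lab + B.acc + 11]
12. n1.env = 11  [len(A.ok) + 9]
13. n7.hot = 4  [terminal]
14. n0.wid = 1  [d.hot + A.acc - 15]
15. n0.tag = true  [S.ok == true]

1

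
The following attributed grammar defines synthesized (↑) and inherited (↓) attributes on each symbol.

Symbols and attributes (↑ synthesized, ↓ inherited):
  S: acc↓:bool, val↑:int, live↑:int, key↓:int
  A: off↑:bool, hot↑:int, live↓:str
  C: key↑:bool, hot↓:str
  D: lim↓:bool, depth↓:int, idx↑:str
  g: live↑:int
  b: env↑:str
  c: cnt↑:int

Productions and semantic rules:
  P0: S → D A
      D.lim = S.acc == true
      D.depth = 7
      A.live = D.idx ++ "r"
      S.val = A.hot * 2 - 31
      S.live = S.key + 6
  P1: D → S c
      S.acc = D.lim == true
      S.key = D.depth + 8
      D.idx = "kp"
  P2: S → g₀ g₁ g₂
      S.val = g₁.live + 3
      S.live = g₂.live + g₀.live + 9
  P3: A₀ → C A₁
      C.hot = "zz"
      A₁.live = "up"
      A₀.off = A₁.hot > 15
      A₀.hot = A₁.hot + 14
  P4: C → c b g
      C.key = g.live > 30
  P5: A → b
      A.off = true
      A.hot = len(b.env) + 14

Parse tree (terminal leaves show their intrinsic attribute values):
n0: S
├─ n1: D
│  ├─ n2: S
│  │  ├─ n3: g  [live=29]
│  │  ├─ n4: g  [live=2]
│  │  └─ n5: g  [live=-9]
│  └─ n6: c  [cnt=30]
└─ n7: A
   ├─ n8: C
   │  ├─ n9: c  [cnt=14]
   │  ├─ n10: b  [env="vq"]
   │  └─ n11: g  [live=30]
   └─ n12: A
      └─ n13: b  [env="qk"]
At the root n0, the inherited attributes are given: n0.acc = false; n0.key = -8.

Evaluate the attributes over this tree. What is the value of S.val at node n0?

29

1. n0.acc = false  [given at root]
2. n0.key = -8  [given at root]
3. n1.lim = false  [S.acc == true]
4. n1.depth = 7  [7]
5. n2.acc = false  [D.lim == true]
6. n2.key = 15  [D.depth + 8]
7. n3.live = 29  [terminal]
8. n4.live = 2  [terminal]
9. n5.live = -9  [terminal]
10. n2.val = 5  [g₁.live + 3]
11. n2.live = 29  [g₂.live + g₀.live + 9]
12. n6.cnt = 30  [terminal]
13. n1.idx = "kp"  ["kp"]
14. n7.live = "kpr"  [D.idx ++ "r"]
15. n8.hot = "zz"  ["zz"]
16. n9.cnt = 14  [terminal]
17. n10.env = "vq"  [terminal]
18. n11.live = 30  [terminal]
19. n8.key = false  [g.live > 30]
20. n12.live = "up"  ["up"]
21. n13.env = "qk"  [terminal]
22. n12.off = true  [true]
23. n12.hot = 16  [len(b.env) + 14]
24. n7.off = true  [A₁.hot > 15]
25. n7.hot = 30  [A₁.hot + 14]
26. n0.val = 29  [A.hot * 2 - 31]
27. n0.live = -2  [S.key + 6]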